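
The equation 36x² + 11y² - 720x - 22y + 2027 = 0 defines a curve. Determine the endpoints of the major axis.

Group the x- and y-terms: 36(x² - 20x) + 11(y² - 2y) = -2027
Complete the square in x and y: 36(x - 10)² + 11(y - 1)² = -2027 + 3600 + 11 = 1584
Divide through by 1584 to get (x - 10)²/44 + (y - 1)²/144 = 1.
Ellipse, center (10, 1), major axis vertical; a² = 144, b² = 44.
a = 12. Vertices at (h, k ± a).

(10, -11) and (10, 13)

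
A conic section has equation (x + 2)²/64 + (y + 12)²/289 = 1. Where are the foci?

Center (-2, -12). The larger denominator 289 sits under the y-term, so the major axis is vertical; a² = 289, b² = 64.
c² = a² - b² = 289 - 64 = 225, so c = 15.
Foci lie on the vertical axis through the center: (h, k ± c).

(-2, -27) and (-2, 3)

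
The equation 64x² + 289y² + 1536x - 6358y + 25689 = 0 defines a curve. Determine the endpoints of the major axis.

64(x² + 24x) + 289(y² - 22y) = -25689
Complete the square: 64(x + 12)² + 289(y - 11)² = -25689 + 9216 + 34969 = 18496
Divide by 18496: (x + 12)²/289 + (y - 11)²/64 = 1
Ellipse, center (-12, 11), major axis horizontal; a² = 289, b² = 64.
a = 17. Vertices at (h ± a, k).

(-29, 11) and (5, 11)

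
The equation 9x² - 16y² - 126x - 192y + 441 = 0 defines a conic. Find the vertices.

Group the x- and y-terms: 9(x² - 14x) -16(y² + 12y) = -441
Completing the square gives 9(x - 7)² -16(y + 6)² = -441 + 441 - 576 = -576.
Divide by -576: (y + 6)²/36 - (x - 7)²/64 = 1
Hyperbola, center (7, -6), transverse axis vertical; a² = 36, b² = 64.
a = 6. Vertices at (h, k ± a).

(7, -12) and (7, 0)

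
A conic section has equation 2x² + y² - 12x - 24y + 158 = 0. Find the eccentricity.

e = √2/2

Collect terms: 2(x² - 6x) + (y² - 24y) = -158
Complete the square in x and y: 2(x - 3)² + (y - 12)² = -158 + 18 + 144 = 4
Dividing both sides by 4: (x - 3)²/2 + (y - 12)²/4 = 1
Ellipse, center (3, 12), major axis vertical; a² = 4, b² = 2.
c² = a² - b² = 2, so c = √2.
e = c/a = √2/2.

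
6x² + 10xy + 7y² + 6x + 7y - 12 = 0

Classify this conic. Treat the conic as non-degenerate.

A = 6, B = 10, C = 7.
Discriminant B² − 4AC = 10² − 4·6·7 = -68.
B² − 4AC < 0 ⇒ ellipse.

ellipse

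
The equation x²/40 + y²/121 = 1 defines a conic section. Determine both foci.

Center (0, 0). The larger denominator 121 sits under the y-term, so the major axis is vertical; a² = 121, b² = 40.
c² = a² - b² = 121 - 40 = 81, so c = 9.
Foci lie on the vertical axis through the center: (h, k ± c).

(0, -9) and (0, 9)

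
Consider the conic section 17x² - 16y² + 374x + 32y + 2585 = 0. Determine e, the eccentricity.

Collect terms: 17(x² + 22x) -16(y² - 2y) = -2585
17(x + 11)² -16(y - 1)² = -2585 + 2057 - 16 = -544
Dividing both sides by -544: (y - 1)²/34 - (x + 11)²/32 = 1
Hyperbola, center (-11, 1), transverse axis vertical; a² = 34, b² = 32.
c² = a² + b² = 66, so c = √66.
e = c/a = √66/√34 = √561/17.

e = √561/17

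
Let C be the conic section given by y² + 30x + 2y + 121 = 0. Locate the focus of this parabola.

(-23/2, -1)

Only y is squared. Complete the square in y: (y + 1)² = -30(x + 4).
Vertex (-4, -1); 4p = -30 so p = -15/2. Opens left.
Focus is p units from the vertex along the axis: (h + p, k).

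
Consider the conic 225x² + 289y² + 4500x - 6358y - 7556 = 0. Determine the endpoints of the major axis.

(-27, 11) and (7, 11)

Collect terms: 225(x² + 20x) + 289(y² - 22y) = 7556
Complete the square in x and y: 225(x + 10)² + 289(y - 11)² = 7556 + 22500 + 34969 = 65025
Divide through by 65025 to get (x + 10)²/289 + (y - 11)²/225 = 1.
Ellipse, center (-10, 11), major axis horizontal; a² = 289, b² = 225.
a = 17. Vertices at (h ± a, k).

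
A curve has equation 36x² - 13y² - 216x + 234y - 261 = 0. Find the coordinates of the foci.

36(x² - 6x) -13(y² - 18y) = 261
Complete the square: 36(x - 3)² -13(y - 9)² = 261 + 324 - 1053 = -468
Dividing both sides by -468: (y - 9)²/36 - (x - 3)²/13 = 1
Hyperbola, center (3, 9), transverse axis vertical; a² = 36, b² = 13.
c² = a² + b² = 36 + 13 = 49, so c = 7.
Foci lie on the vertical axis through the center: (h, k ± c).

(3, 2) and (3, 16)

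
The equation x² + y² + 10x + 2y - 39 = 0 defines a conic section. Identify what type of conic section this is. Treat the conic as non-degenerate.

circle

No xy term. Coefficients of x² and y² are A = 1, C = 1.
A = C (same sign) ⇒ circle.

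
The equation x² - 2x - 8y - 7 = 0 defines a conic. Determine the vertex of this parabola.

(1, -1)

Only x is squared. Complete the square in x: (x - 1)² = 8(y + 1).
Vertex (1, -1); 4p = 8 so p = 2. Opens up.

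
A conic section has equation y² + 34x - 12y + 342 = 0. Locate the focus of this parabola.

Only y is squared. Complete the square in y: (y - 6)² = -34(x + 9).
Vertex (-9, 6); 4p = -34 so p = -17/2. Opens left.
Focus is p units from the vertex along the axis: (h + p, k).

(-35/2, 6)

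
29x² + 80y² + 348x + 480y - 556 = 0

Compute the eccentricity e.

Rearranging, 29(x² + 12x) + 80(y² + 6y) = 556.
Complete the square in x and y: 29(x + 6)² + 80(y + 3)² = 556 + 1044 + 720 = 2320
Divide through by 2320 to get (x + 6)²/80 + (y + 3)²/29 = 1.
Ellipse, center (-6, -3), major axis horizontal; a² = 80, b² = 29.
c² = a² - b² = 51, so c = √51.
e = c/a = √51/4√5 = √255/20.

e = √255/20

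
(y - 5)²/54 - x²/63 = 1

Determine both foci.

Center (0, 5). The positive term is the y-term, so the transverse axis is vertical; a² = 54, b² = 63.
c² = a² + b² = 54 + 63 = 117, so c = 3√13.
Foci lie on the vertical axis through the center: (h, k ± c).

(0, 5 - 3√13) and (0, 5 + 3√13)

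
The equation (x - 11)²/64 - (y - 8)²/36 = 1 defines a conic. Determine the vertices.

Center (11, 8). The positive term is the x-term, so the transverse axis is horizontal; a² = 64, b² = 36.
a = 8. Vertices at (h ± a, k).

(3, 8) and (19, 8)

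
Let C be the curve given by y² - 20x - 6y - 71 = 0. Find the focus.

(1, 3)

Only y is squared. Complete the square in y: (y - 3)² = 20(x + 4).
Vertex (-4, 3); 4p = 20 so p = 5. Opens right.
Focus is p units from the vertex along the axis: (h + p, k).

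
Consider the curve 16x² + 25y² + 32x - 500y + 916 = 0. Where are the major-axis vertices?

(-11, 10) and (9, 10)

16(x² + 2x) + 25(y² - 20y) = -916
Complete the square in x and y: 16(x + 1)² + 25(y - 10)² = -916 + 16 + 2500 = 1600
Divide by 1600: (x + 1)²/100 + (y - 10)²/64 = 1
Ellipse, center (-1, 10), major axis horizontal; a² = 100, b² = 64.
a = 10. Vertices at (h ± a, k).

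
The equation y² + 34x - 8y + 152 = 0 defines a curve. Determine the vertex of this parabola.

Only y is squared. Complete the square in y: (y - 4)² = -34(x + 4).
Vertex (-4, 4); 4p = -34 so p = -17/2. Opens left.

(-4, 4)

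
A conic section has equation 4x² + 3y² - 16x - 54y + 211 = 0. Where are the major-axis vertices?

Collect terms: 4(x² - 4x) + 3(y² - 18y) = -211
Complete the square in x and y: 4(x - 2)² + 3(y - 9)² = -211 + 16 + 243 = 48
Divide by 48: (x - 2)²/12 + (y - 9)²/16 = 1
Ellipse, center (2, 9), major axis vertical; a² = 16, b² = 12.
a = 4. Vertices at (h, k ± a).

(2, 5) and (2, 13)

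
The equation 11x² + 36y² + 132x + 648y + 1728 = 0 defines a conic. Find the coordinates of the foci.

(-16, -9) and (4, -9)

Collect terms: 11(x² + 12x) + 36(y² + 18y) = -1728
Completing the square gives 11(x + 6)² + 36(y + 9)² = -1728 + 396 + 2916 = 1584.
Divide by 1584: (x + 6)²/144 + (y + 9)²/44 = 1
Ellipse, center (-6, -9), major axis horizontal; a² = 144, b² = 44.
c² = a² - b² = 144 - 44 = 100, so c = 10.
Foci lie on the horizontal axis through the center: (h ± c, k).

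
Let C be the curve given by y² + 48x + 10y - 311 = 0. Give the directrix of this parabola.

Only y is squared. Complete the square in y: (y + 5)² = -48(x - 7).
Vertex (7, -5); 4p = -48 so p = -12. Opens left.
Directrix is the vertical line x = h − p = 7 − (-12) = 19.

x = 19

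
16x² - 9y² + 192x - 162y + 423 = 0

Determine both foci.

Rearranging, 16(x² + 12x) -9(y² + 18y) = -423.
Completing the square gives 16(x + 6)² -9(y + 9)² = -423 + 576 - 729 = -576.
Divide through by -576 to get (y + 9)²/64 - (x + 6)²/36 = 1.
Hyperbola, center (-6, -9), transverse axis vertical; a² = 64, b² = 36.
c² = a² + b² = 64 + 36 = 100, so c = 10.
Foci lie on the vertical axis through the center: (h, k ± c).

(-6, -19) and (-6, 1)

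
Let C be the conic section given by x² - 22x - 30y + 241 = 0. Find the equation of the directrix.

Only x is squared. Complete the square in x: (x - 11)² = 30(y - 4).
Vertex (11, 4); 4p = 30 so p = 15/2. Opens up.
Directrix is the horizontal line y = k − p = 4 − (15/2) = -7/2.

y = -7/2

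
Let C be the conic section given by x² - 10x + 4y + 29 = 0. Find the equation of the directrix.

Only x is squared. Complete the square in x: (x - 5)² = -4(y + 1).
Vertex (5, -1); 4p = -4 so p = -1. Opens down.
Directrix is the horizontal line y = k − p = -1 − (-1) = 0.

y = 0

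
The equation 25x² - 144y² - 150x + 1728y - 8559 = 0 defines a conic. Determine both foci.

(-10, 6) and (16, 6)

Group: 25(x² - 6x) -144(y² - 12y) = 8559
Complete the square: 25(x - 3)² -144(y - 6)² = 8559 + 225 - 5184 = 3600
Divide by 3600: (x - 3)²/144 - (y - 6)²/25 = 1
Hyperbola, center (3, 6), transverse axis horizontal; a² = 144, b² = 25.
c² = a² + b² = 144 + 25 = 169, so c = 13.
Foci lie on the horizontal axis through the center: (h ± c, k).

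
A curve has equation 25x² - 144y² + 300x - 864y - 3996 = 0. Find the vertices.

25(x² + 12x) -144(y² + 6y) = 3996
Complete the square: 25(x + 6)² -144(y + 3)² = 3996 + 900 - 1296 = 3600
Divide through by 3600 to get (x + 6)²/144 - (y + 3)²/25 = 1.
Hyperbola, center (-6, -3), transverse axis horizontal; a² = 144, b² = 25.
a = 12. Vertices at (h ± a, k).

(-18, -3) and (6, -3)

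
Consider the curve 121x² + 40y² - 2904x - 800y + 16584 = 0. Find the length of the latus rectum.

80/11

Collect terms: 121(x² - 24x) + 40(y² - 20y) = -16584
Complete the square in x and y: 121(x - 12)² + 40(y - 10)² = -16584 + 17424 + 4000 = 4840
Dividing both sides by 4840: (x - 12)²/40 + (y - 10)²/121 = 1
Ellipse, center (12, 10), major axis vertical; a² = 121, b² = 40.
Latus rectum length = 2b²/a = 2·40/11 = 80/11.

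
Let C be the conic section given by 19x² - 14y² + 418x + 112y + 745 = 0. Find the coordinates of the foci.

(-11 - √165, 4) and (-11 + √165, 4)

Collect terms: 19(x² + 22x) -14(y² - 8y) = -745
Completing the square gives 19(x + 11)² -14(y - 4)² = -745 + 2299 - 224 = 1330.
Dividing both sides by 1330: (x + 11)²/70 - (y - 4)²/95 = 1
Hyperbola, center (-11, 4), transverse axis horizontal; a² = 70, b² = 95.
c² = a² + b² = 70 + 95 = 165, so c = √165.
Foci lie on the horizontal axis through the center: (h ± c, k).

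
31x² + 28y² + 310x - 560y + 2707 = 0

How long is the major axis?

31(x² + 10x) + 28(y² - 20y) = -2707
Complete the square: 31(x + 5)² + 28(y - 10)² = -2707 + 775 + 2800 = 868
Dividing both sides by 868: (x + 5)²/28 + (y - 10)²/31 = 1
Ellipse, center (-5, 10), major axis vertical; a² = 31, b² = 28.
a² = 31 so a = √31; the major axis has length 2a = 2√31.

2√31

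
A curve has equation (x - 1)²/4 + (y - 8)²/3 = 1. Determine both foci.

(0, 8) and (2, 8)

Center (1, 8). The larger denominator 4 sits under the x-term, so the major axis is horizontal; a² = 4, b² = 3.
c² = a² - b² = 4 - 3 = 1, so c = 1.
Foci lie on the horizontal axis through the center: (h ± c, k).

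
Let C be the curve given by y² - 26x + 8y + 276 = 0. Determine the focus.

(33/2, -4)

Only y is squared. Complete the square in y: (y + 4)² = 26(x - 10).
Vertex (10, -4); 4p = 26 so p = 13/2. Opens right.
Focus is p units from the vertex along the axis: (h + p, k).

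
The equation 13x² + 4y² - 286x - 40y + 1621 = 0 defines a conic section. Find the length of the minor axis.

Group: 13(x² - 22x) + 4(y² - 10y) = -1621
Completing the square gives 13(x - 11)² + 4(y - 5)² = -1621 + 1573 + 100 = 52.
Divide by 52: (x - 11)²/4 + (y - 5)²/13 = 1
Ellipse, center (11, 5), major axis vertical; a² = 13, b² = 4.
b² = 4 so b = 2; the minor axis has length 2b = 4.

4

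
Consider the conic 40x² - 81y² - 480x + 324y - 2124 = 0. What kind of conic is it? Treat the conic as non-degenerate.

No xy term. Coefficients of x² and y² are A = 40, C = -81.
A and C have opposite signs ⇒ hyperbola.

hyperbola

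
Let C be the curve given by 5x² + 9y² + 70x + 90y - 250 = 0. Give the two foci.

Rearranging, 5(x² + 14x) + 9(y² + 10y) = 250.
Complete the square in x and y: 5(x + 7)² + 9(y + 5)² = 250 + 245 + 225 = 720
Divide by 720: (x + 7)²/144 + (y + 5)²/80 = 1
Ellipse, center (-7, -5), major axis horizontal; a² = 144, b² = 80.
c² = a² - b² = 144 - 80 = 64, so c = 8.
Foci lie on the horizontal axis through the center: (h ± c, k).

(-15, -5) and (1, -5)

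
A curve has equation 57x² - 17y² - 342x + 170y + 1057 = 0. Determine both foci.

(3, 5 - √74) and (3, 5 + √74)

Group: 57(x² - 6x) -17(y² - 10y) = -1057
Completing the square gives 57(x - 3)² -17(y - 5)² = -1057 + 513 - 425 = -969.
Dividing both sides by -969: (y - 5)²/57 - (x - 3)²/17 = 1
Hyperbola, center (3, 5), transverse axis vertical; a² = 57, b² = 17.
c² = a² + b² = 57 + 17 = 74, so c = √74.
Foci lie on the vertical axis through the center: (h, k ± c).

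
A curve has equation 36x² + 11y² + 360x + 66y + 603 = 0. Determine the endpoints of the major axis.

Collect terms: 36(x² + 10x) + 11(y² + 6y) = -603
Complete the square: 36(x + 5)² + 11(y + 3)² = -603 + 900 + 99 = 396
Divide by 396: (x + 5)²/11 + (y + 3)²/36 = 1
Ellipse, center (-5, -3), major axis vertical; a² = 36, b² = 11.
a = 6. Vertices at (h, k ± a).

(-5, -9) and (-5, 3)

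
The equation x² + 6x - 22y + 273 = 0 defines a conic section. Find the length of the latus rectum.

22

Only x is squared. Complete the square in x: (x + 3)² = 22(y - 12).
Vertex (-3, 12); 4p = 22 so p = 11/2. Opens up.
Latus rectum length = |4p| = 22.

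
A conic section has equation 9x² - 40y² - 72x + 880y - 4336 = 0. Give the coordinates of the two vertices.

9(x² - 8x) -40(y² - 22y) = 4336
Complete the square in x and y: 9(x - 4)² -40(y - 11)² = 4336 + 144 - 4840 = -360
Divide through by -360 to get (y - 11)²/9 - (x - 4)²/40 = 1.
Hyperbola, center (4, 11), transverse axis vertical; a² = 9, b² = 40.
a = 3. Vertices at (h, k ± a).

(4, 8) and (4, 14)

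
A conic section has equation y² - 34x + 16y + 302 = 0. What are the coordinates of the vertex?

Only y is squared. Complete the square in y: (y + 8)² = 34(x - 7).
Vertex (7, -8); 4p = 34 so p = 17/2. Opens right.

(7, -8)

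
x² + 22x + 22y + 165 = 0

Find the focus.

(-11, -15/2)

Only x is squared. Complete the square in x: (x + 11)² = -22(y + 2).
Vertex (-11, -2); 4p = -22 so p = -11/2. Opens down.
Focus is p units from the vertex along the axis: (h, k + p).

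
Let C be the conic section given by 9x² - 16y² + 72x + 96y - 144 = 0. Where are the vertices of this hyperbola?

Rearranging, 9(x² + 8x) -16(y² - 6y) = 144.
Completing the square gives 9(x + 4)² -16(y - 3)² = 144 + 144 - 144 = 144.
Divide through by 144 to get (x + 4)²/16 - (y - 3)²/9 = 1.
Hyperbola, center (-4, 3), transverse axis horizontal; a² = 16, b² = 9.
a = 4. Vertices at (h ± a, k).

(-8, 3) and (0, 3)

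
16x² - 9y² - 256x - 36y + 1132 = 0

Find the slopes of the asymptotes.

4/3 and -4/3

16(x² - 16x) -9(y² + 4y) = -1132
Completing the square gives 16(x - 8)² -9(y + 2)² = -1132 + 1024 - 36 = -144.
Divide through by -144 to get (y + 2)²/16 - (x - 8)²/9 = 1.
Hyperbola, center (8, -2), transverse axis vertical; a² = 16, b² = 9.
For a vertical hyperbola the asymptotes have slope ±a/b.
Here that is ±4/3.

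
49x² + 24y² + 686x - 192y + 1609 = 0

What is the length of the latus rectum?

48/7

Group the x- and y-terms: 49(x² + 14x) + 24(y² - 8y) = -1609
Complete the square in x and y: 49(x + 7)² + 24(y - 4)² = -1609 + 2401 + 384 = 1176
Dividing both sides by 1176: (x + 7)²/24 + (y - 4)²/49 = 1
Ellipse, center (-7, 4), major axis vertical; a² = 49, b² = 24.
Latus rectum length = 2b²/a = 2·24/7 = 48/7.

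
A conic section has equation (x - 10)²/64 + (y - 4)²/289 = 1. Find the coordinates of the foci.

(10, -11) and (10, 19)

Center (10, 4). The larger denominator 289 sits under the y-term, so the major axis is vertical; a² = 289, b² = 64.
c² = a² - b² = 289 - 64 = 225, so c = 15.
Foci lie on the vertical axis through the center: (h, k ± c).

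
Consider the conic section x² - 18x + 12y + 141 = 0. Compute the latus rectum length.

12

Only x is squared. Complete the square in x: (x - 9)² = -12(y + 5).
Vertex (9, -5); 4p = -12 so p = -3. Opens down.
Latus rectum length = |4p| = 12.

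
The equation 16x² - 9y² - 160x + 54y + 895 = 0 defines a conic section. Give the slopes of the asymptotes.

Group the x- and y-terms: 16(x² - 10x) -9(y² - 6y) = -895
16(x - 5)² -9(y - 3)² = -895 + 400 - 81 = -576
Divide by -576: (y - 3)²/64 - (x - 5)²/36 = 1
Hyperbola, center (5, 3), transverse axis vertical; a² = 64, b² = 36.
For a vertical hyperbola the asymptotes have slope ±a/b.
Here that is ±8/6 = ±4/3.

4/3 and -4/3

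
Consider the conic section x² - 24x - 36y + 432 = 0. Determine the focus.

(12, 17)

Only x is squared. Complete the square in x: (x - 12)² = 36(y - 8).
Vertex (12, 8); 4p = 36 so p = 9. Opens up.
Focus is p units from the vertex along the axis: (h, k + p).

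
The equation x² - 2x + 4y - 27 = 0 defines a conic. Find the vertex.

(1, 7)

Only x is squared. Complete the square in x: (x - 1)² = -4(y - 7).
Vertex (1, 7); 4p = -4 so p = -1. Opens down.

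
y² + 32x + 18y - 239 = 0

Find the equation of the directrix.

x = 18

Only y is squared. Complete the square in y: (y + 9)² = -32(x - 10).
Vertex (10, -9); 4p = -32 so p = -8. Opens left.
Directrix is the vertical line x = h − p = 10 − (-8) = 18.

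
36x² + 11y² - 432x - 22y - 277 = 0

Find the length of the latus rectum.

Group: 36(x² - 12x) + 11(y² - 2y) = 277
Complete the square in x and y: 36(x - 6)² + 11(y - 1)² = 277 + 1296 + 11 = 1584
Divide by 1584: (x - 6)²/44 + (y - 1)²/144 = 1
Ellipse, center (6, 1), major axis vertical; a² = 144, b² = 44.
Latus rectum length = 2b²/a = 2·44/12 = 22/3.

22/3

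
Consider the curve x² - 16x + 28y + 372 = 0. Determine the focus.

Only x is squared. Complete the square in x: (x - 8)² = -28(y + 11).
Vertex (8, -11); 4p = -28 so p = -7. Opens down.
Focus is p units from the vertex along the axis: (h, k + p).

(8, -18)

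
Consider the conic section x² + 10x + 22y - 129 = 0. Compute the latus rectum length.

22

Only x is squared. Complete the square in x: (x + 5)² = -22(y - 7).
Vertex (-5, 7); 4p = -22 so p = -11/2. Opens down.
Latus rectum length = |4p| = 22.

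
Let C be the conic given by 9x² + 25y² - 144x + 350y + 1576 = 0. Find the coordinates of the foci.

Rearranging, 9(x² - 16x) + 25(y² + 14y) = -1576.
9(x - 8)² + 25(y + 7)² = -1576 + 576 + 1225 = 225
Dividing both sides by 225: (x - 8)²/25 + (y + 7)²/9 = 1
Ellipse, center (8, -7), major axis horizontal; a² = 25, b² = 9.
c² = a² - b² = 25 - 9 = 16, so c = 4.
Foci lie on the horizontal axis through the center: (h ± c, k).

(4, -7) and (12, -7)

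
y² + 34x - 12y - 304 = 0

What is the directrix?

x = 37/2

Only y is squared. Complete the square in y: (y - 6)² = -34(x - 10).
Vertex (10, 6); 4p = -34 so p = -17/2. Opens left.
Directrix is the vertical line x = h − p = 10 − (-17/2) = 37/2.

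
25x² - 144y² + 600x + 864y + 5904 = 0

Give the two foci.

(-12, -10) and (-12, 16)

Group the x- and y-terms: 25(x² + 24x) -144(y² - 6y) = -5904
Complete the square in x and y: 25(x + 12)² -144(y - 3)² = -5904 + 3600 - 1296 = -3600
Divide by -3600: (y - 3)²/25 - (x + 12)²/144 = 1
Hyperbola, center (-12, 3), transverse axis vertical; a² = 25, b² = 144.
c² = a² + b² = 25 + 144 = 169, so c = 13.
Foci lie on the vertical axis through the center: (h, k ± c).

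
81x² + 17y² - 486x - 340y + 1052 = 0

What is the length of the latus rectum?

Group: 81(x² - 6x) + 17(y² - 20y) = -1052
Complete the square: 81(x - 3)² + 17(y - 10)² = -1052 + 729 + 1700 = 1377
Divide by 1377: (x - 3)²/17 + (y - 10)²/81 = 1
Ellipse, center (3, 10), major axis vertical; a² = 81, b² = 17.
Latus rectum length = 2b²/a = 2·17/9 = 34/9.

34/9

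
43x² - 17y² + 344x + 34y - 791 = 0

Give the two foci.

(-4 - 2√30, 1) and (-4 + 2√30, 1)

Group the x- and y-terms: 43(x² + 8x) -17(y² - 2y) = 791
Complete the square in x and y: 43(x + 4)² -17(y - 1)² = 791 + 688 - 17 = 1462
Divide by 1462: (x + 4)²/34 - (y - 1)²/86 = 1
Hyperbola, center (-4, 1), transverse axis horizontal; a² = 34, b² = 86.
c² = a² + b² = 34 + 86 = 120, so c = 2√30.
Foci lie on the horizontal axis through the center: (h ± c, k).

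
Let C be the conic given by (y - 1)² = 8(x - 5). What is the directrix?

Vertex (5, 1); 4p = 8 so p = 2. Opens right.
Directrix is the vertical line x = h − p = 5 − (2) = 3.

x = 3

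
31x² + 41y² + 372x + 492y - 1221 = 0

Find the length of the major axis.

2√123

Collect terms: 31(x² + 12x) + 41(y² + 12y) = 1221
Completing the square gives 31(x + 6)² + 41(y + 6)² = 1221 + 1116 + 1476 = 3813.
Dividing both sides by 3813: (x + 6)²/123 + (y + 6)²/93 = 1
Ellipse, center (-6, -6), major axis horizontal; a² = 123, b² = 93.
a² = 123 so a = √123; the major axis has length 2a = 2√123.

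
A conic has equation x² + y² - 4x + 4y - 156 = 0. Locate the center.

(2, -2)

Rearranging, (x² - 4x) + (y² + 4y) = 156.
Complete the square in x and y: (x - 2)² + (y + 2)² = 156 + 4 + 4 = 164
So (x - 2)² + (y + 2)² = 164.
Circle centered at (2, -2) with r² = 164.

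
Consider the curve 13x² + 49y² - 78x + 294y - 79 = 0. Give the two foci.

(-3, -3) and (9, -3)

Rearranging, 13(x² - 6x) + 49(y² + 6y) = 79.
Completing the square gives 13(x - 3)² + 49(y + 3)² = 79 + 117 + 441 = 637.
Divide by 637: (x - 3)²/49 + (y + 3)²/13 = 1
Ellipse, center (3, -3), major axis horizontal; a² = 49, b² = 13.
c² = a² - b² = 49 - 13 = 36, so c = 6.
Foci lie on the horizontal axis through the center: (h ± c, k).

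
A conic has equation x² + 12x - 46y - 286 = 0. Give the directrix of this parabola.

y = -37/2

Only x is squared. Complete the square in x: (x + 6)² = 46(y + 7).
Vertex (-6, -7); 4p = 46 so p = 23/2. Opens up.
Directrix is the horizontal line y = k − p = -7 − (23/2) = -37/2.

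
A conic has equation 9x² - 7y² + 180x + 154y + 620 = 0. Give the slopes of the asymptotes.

3√7/7 and -3√7/7

Group: 9(x² + 20x) -7(y² - 22y) = -620
9(x + 10)² -7(y - 11)² = -620 + 900 - 847 = -567
Divide through by -567 to get (y - 11)²/81 - (x + 10)²/63 = 1.
Hyperbola, center (-10, 11), transverse axis vertical; a² = 81, b² = 63.
For a vertical hyperbola the asymptotes have slope ±a/b.
Here that is ±9/3√7 = ±3√7/7.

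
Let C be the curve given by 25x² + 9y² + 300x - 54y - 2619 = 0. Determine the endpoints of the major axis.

Group the x- and y-terms: 25(x² + 12x) + 9(y² - 6y) = 2619
Completing the square gives 25(x + 6)² + 9(y - 3)² = 2619 + 900 + 81 = 3600.
Divide through by 3600 to get (x + 6)²/144 + (y - 3)²/400 = 1.
Ellipse, center (-6, 3), major axis vertical; a² = 400, b² = 144.
a = 20. Vertices at (h, k ± a).

(-6, -17) and (-6, 23)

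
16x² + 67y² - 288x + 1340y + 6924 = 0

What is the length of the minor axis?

8

Collect terms: 16(x² - 18x) + 67(y² + 20y) = -6924
Completing the square gives 16(x - 9)² + 67(y + 10)² = -6924 + 1296 + 6700 = 1072.
Divide through by 1072 to get (x - 9)²/67 + (y + 10)²/16 = 1.
Ellipse, center (9, -10), major axis horizontal; a² = 67, b² = 16.
b² = 16 so b = 4; the minor axis has length 2b = 8.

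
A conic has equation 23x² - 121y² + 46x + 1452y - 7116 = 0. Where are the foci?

Group the x- and y-terms: 23(x² + 2x) -121(y² - 12y) = 7116
Completing the square gives 23(x + 1)² -121(y - 6)² = 7116 + 23 - 4356 = 2783.
Divide through by 2783 to get (x + 1)²/121 - (y - 6)²/23 = 1.
Hyperbola, center (-1, 6), transverse axis horizontal; a² = 121, b² = 23.
c² = a² + b² = 121 + 23 = 144, so c = 12.
Foci lie on the horizontal axis through the center: (h ± c, k).

(-13, 6) and (11, 6)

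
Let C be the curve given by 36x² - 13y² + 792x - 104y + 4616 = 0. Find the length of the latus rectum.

13/3

Group the x- and y-terms: 36(x² + 22x) -13(y² + 8y) = -4616
Complete the square in x and y: 36(x + 11)² -13(y + 4)² = -4616 + 4356 - 208 = -468
Divide by -468: (y + 4)²/36 - (x + 11)²/13 = 1
Hyperbola, center (-11, -4), transverse axis vertical; a² = 36, b² = 13.
Latus rectum length = 2b²/a = 2·13/6 = 13/3.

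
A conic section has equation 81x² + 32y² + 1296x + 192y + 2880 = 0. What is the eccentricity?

Group: 81(x² + 16x) + 32(y² + 6y) = -2880
Complete the square in x and y: 81(x + 8)² + 32(y + 3)² = -2880 + 5184 + 288 = 2592
Divide by 2592: (x + 8)²/32 + (y + 3)²/81 = 1
Ellipse, center (-8, -3), major axis vertical; a² = 81, b² = 32.
c² = a² - b² = 49, so c = 7.
e = c/a = 7/9.

e = 7/9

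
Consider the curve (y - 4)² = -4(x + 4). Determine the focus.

Vertex (-4, 4); 4p = -4 so p = -1. Opens left.
Focus is p units from the vertex along the axis: (h + p, k).

(-5, 4)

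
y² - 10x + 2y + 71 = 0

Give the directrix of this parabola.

Only y is squared. Complete the square in y: (y + 1)² = 10(x - 7).
Vertex (7, -1); 4p = 10 so p = 5/2. Opens right.
Directrix is the vertical line x = h − p = 7 − (5/2) = 9/2.

x = 9/2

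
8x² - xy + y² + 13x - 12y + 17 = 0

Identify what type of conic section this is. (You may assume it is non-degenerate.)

A = 8, B = -1, C = 1.
Discriminant B² − 4AC = (-1)² − 4·8·1 = -31.
B² − 4AC < 0 ⇒ ellipse.

ellipse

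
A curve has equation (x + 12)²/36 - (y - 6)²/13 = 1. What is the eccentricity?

e = 7/6

Center (-12, 6). The positive term is the x-term, so the transverse axis is horizontal; a² = 36, b² = 13.
c² = a² + b² = 49, so c = 7.
e = c/a = 7/6.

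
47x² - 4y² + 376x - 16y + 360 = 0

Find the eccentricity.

Rearranging, 47(x² + 8x) -4(y² + 4y) = -360.
Complete the square in x and y: 47(x + 4)² -4(y + 2)² = -360 + 752 - 16 = 376
Dividing both sides by 376: (x + 4)²/8 - (y + 2)²/94 = 1
Hyperbola, center (-4, -2), transverse axis horizontal; a² = 8, b² = 94.
c² = a² + b² = 102, so c = √102.
e = c/a = √102/2√2 = √51/2.

e = √51/2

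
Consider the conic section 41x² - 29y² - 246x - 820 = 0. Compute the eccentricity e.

e = √2030/29

Group: 41(x² - 6x) -29y² = 820
Completing the square gives 41(x - 3)² -29y² = 820 + 369 + 0 = 1189.
Divide by 1189: (x - 3)²/29 - y²/41 = 1
Hyperbola, center (3, 0), transverse axis horizontal; a² = 29, b² = 41.
c² = a² + b² = 70, so c = √70.
e = c/a = √70/√29 = √2030/29.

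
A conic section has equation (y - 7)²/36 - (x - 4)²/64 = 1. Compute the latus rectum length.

64/3

Center (4, 7). The positive term is the y-term, so the transverse axis is vertical; a² = 36, b² = 64.
Latus rectum length = 2b²/a = 2·64/6 = 64/3.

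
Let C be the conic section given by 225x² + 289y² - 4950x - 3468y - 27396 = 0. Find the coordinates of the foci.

Group the x- and y-terms: 225(x² - 22x) + 289(y² - 12y) = 27396
Complete the square: 225(x - 11)² + 289(y - 6)² = 27396 + 27225 + 10404 = 65025
Divide by 65025: (x - 11)²/289 + (y - 6)²/225 = 1
Ellipse, center (11, 6), major axis horizontal; a² = 289, b² = 225.
c² = a² - b² = 289 - 225 = 64, so c = 8.
Foci lie on the horizontal axis through the center: (h ± c, k).

(3, 6) and (19, 6)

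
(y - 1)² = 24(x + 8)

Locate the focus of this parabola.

(-2, 1)

Vertex (-8, 1); 4p = 24 so p = 6. Opens right.
Focus is p units from the vertex along the axis: (h + p, k).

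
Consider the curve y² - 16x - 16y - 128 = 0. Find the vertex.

(-12, 8)

Only y is squared. Complete the square in y: (y - 8)² = 16(x + 12).
Vertex (-12, 8); 4p = 16 so p = 4. Opens right.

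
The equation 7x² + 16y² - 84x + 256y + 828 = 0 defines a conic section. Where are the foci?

(0, -8) and (12, -8)

7(x² - 12x) + 16(y² + 16y) = -828
7(x - 6)² + 16(y + 8)² = -828 + 252 + 1024 = 448
Divide through by 448 to get (x - 6)²/64 + (y + 8)²/28 = 1.
Ellipse, center (6, -8), major axis horizontal; a² = 64, b² = 28.
c² = a² - b² = 64 - 28 = 36, so c = 6.
Foci lie on the horizontal axis through the center: (h ± c, k).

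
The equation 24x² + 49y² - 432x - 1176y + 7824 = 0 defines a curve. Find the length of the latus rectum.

Group the x- and y-terms: 24(x² - 18x) + 49(y² - 24y) = -7824
Complete the square in x and y: 24(x - 9)² + 49(y - 12)² = -7824 + 1944 + 7056 = 1176
Divide by 1176: (x - 9)²/49 + (y - 12)²/24 = 1
Ellipse, center (9, 12), major axis horizontal; a² = 49, b² = 24.
Latus rectum length = 2b²/a = 2·24/7 = 48/7.

48/7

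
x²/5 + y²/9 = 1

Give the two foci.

(0, -2) and (0, 2)

Center (0, 0). The larger denominator 9 sits under the y-term, so the major axis is vertical; a² = 9, b² = 5.
c² = a² - b² = 9 - 5 = 4, so c = 2.
Foci lie on the vertical axis through the center: (h, k ± c).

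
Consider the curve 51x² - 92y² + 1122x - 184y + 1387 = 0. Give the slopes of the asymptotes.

Group the x- and y-terms: 51(x² + 22x) -92(y² + 2y) = -1387
Complete the square: 51(x + 11)² -92(y + 1)² = -1387 + 6171 - 92 = 4692
Dividing both sides by 4692: (x + 11)²/92 - (y + 1)²/51 = 1
Hyperbola, center (-11, -1), transverse axis horizontal; a² = 92, b² = 51.
For a horizontal hyperbola the asymptotes have slope ±b/a.
Here that is ±√51/2√23 = ±√1173/46.

√1173/46 and -√1173/46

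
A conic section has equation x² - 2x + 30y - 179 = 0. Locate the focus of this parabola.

(1, -3/2)

Only x is squared. Complete the square in x: (x - 1)² = -30(y - 6).
Vertex (1, 6); 4p = -30 so p = -15/2. Opens down.
Focus is p units from the vertex along the axis: (h, k + p).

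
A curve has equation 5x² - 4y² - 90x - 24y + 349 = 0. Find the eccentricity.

e = 3/2

Collect terms: 5(x² - 18x) -4(y² + 6y) = -349
Complete the square: 5(x - 9)² -4(y + 3)² = -349 + 405 - 36 = 20
Divide by 20: (x - 9)²/4 - (y + 3)²/5 = 1
Hyperbola, center (9, -3), transverse axis horizontal; a² = 4, b² = 5.
c² = a² + b² = 9, so c = 3.
e = c/a = 3/2.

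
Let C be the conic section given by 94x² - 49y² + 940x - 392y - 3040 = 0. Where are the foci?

Group the x- and y-terms: 94(x² + 10x) -49(y² + 8y) = 3040
Complete the square in x and y: 94(x + 5)² -49(y + 4)² = 3040 + 2350 - 784 = 4606
Divide by 4606: (x + 5)²/49 - (y + 4)²/94 = 1
Hyperbola, center (-5, -4), transverse axis horizontal; a² = 49, b² = 94.
c² = a² + b² = 49 + 94 = 143, so c = √143.
Foci lie on the horizontal axis through the center: (h ± c, k).

(-5 - √143, -4) and (-5 + √143, -4)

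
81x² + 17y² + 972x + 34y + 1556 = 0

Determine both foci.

(-6, -9) and (-6, 7)

Rearranging, 81(x² + 12x) + 17(y² + 2y) = -1556.
Completing the square gives 81(x + 6)² + 17(y + 1)² = -1556 + 2916 + 17 = 1377.
Dividing both sides by 1377: (x + 6)²/17 + (y + 1)²/81 = 1
Ellipse, center (-6, -1), major axis vertical; a² = 81, b² = 17.
c² = a² - b² = 81 - 17 = 64, so c = 8.
Foci lie on the vertical axis through the center: (h, k ± c).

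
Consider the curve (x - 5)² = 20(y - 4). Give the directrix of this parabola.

Vertex (5, 4); 4p = 20 so p = 5. Opens up.
Directrix is the horizontal line y = k − p = 4 − (5) = -1.

y = -1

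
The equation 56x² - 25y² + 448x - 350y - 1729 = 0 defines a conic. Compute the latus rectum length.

56(x² + 8x) -25(y² + 14y) = 1729
Complete the square in x and y: 56(x + 4)² -25(y + 7)² = 1729 + 896 - 1225 = 1400
Divide through by 1400 to get (x + 4)²/25 - (y + 7)²/56 = 1.
Hyperbola, center (-4, -7), transverse axis horizontal; a² = 25, b² = 56.
Latus rectum length = 2b²/a = 2·56/5 = 112/5.

112/5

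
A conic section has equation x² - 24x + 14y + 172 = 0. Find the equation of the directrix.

y = 3/2

Only x is squared. Complete the square in x: (x - 12)² = -14(y + 2).
Vertex (12, -2); 4p = -14 so p = -7/2. Opens down.
Directrix is the horizontal line y = k − p = -2 − (-7/2) = 3/2.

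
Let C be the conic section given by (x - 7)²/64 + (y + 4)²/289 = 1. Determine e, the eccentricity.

Center (7, -4). The larger denominator 289 sits under the y-term, so the major axis is vertical; a² = 289, b² = 64.
c² = a² - b² = 225, so c = 15.
e = c/a = 15/17.

e = 15/17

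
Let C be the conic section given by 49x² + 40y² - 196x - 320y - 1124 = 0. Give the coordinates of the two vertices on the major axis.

Collect terms: 49(x² - 4x) + 40(y² - 8y) = 1124
49(x - 2)² + 40(y - 4)² = 1124 + 196 + 640 = 1960
Dividing both sides by 1960: (x - 2)²/40 + (y - 4)²/49 = 1
Ellipse, center (2, 4), major axis vertical; a² = 49, b² = 40.
a = 7. Vertices at (h, k ± a).

(2, -3) and (2, 11)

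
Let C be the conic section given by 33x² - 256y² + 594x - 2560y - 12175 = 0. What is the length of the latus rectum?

Group the x- and y-terms: 33(x² + 18x) -256(y² + 10y) = 12175
Complete the square in x and y: 33(x + 9)² -256(y + 5)² = 12175 + 2673 - 6400 = 8448
Divide by 8448: (x + 9)²/256 - (y + 5)²/33 = 1
Hyperbola, center (-9, -5), transverse axis horizontal; a² = 256, b² = 33.
Latus rectum length = 2b²/a = 2·33/16 = 33/8.

33/8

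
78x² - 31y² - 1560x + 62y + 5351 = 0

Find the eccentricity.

e = √3379/31

78(x² - 20x) -31(y² - 2y) = -5351
Complete the square: 78(x - 10)² -31(y - 1)² = -5351 + 7800 - 31 = 2418
Divide through by 2418 to get (x - 10)²/31 - (y - 1)²/78 = 1.
Hyperbola, center (10, 1), transverse axis horizontal; a² = 31, b² = 78.
c² = a² + b² = 109, so c = √109.
e = c/a = √109/√31 = √3379/31.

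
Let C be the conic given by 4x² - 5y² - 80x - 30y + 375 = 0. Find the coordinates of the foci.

(10, -6) and (10, 0)

Group: 4(x² - 20x) -5(y² + 6y) = -375
Complete the square: 4(x - 10)² -5(y + 3)² = -375 + 400 - 45 = -20
Divide through by -20 to get (y + 3)²/4 - (x - 10)²/5 = 1.
Hyperbola, center (10, -3), transverse axis vertical; a² = 4, b² = 5.
c² = a² + b² = 4 + 5 = 9, so c = 3.
Foci lie on the vertical axis through the center: (h, k ± c).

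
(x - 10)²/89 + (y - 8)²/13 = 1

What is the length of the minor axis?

Center (10, 8). The larger denominator 89 sits under the x-term, so the major axis is horizontal; a² = 89, b² = 13.
b² = 13 so b = √13; the minor axis has length 2b = 2√13.

2√13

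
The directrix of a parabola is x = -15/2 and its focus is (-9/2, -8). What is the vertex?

The vertex is the midpoint between the focus and the directrix along the axis of symmetry.
Axis is horizontal (directrix is vertical). Vertex x-coordinate = (-9/2 + (-15/2))/2 = -6; y-coordinate = -8.

(-6, -8)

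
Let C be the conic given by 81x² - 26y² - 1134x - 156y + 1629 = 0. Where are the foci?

Group the x- and y-terms: 81(x² - 14x) -26(y² + 6y) = -1629
Complete the square: 81(x - 7)² -26(y + 3)² = -1629 + 3969 - 234 = 2106
Divide through by 2106 to get (x - 7)²/26 - (y + 3)²/81 = 1.
Hyperbola, center (7, -3), transverse axis horizontal; a² = 26, b² = 81.
c² = a² + b² = 26 + 81 = 107, so c = √107.
Foci lie on the horizontal axis through the center: (h ± c, k).

(7 - √107, -3) and (7 + √107, -3)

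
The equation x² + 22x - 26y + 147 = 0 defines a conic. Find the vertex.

Only x is squared. Complete the square in x: (x + 11)² = 26(y - 1).
Vertex (-11, 1); 4p = 26 so p = 13/2. Opens up.

(-11, 1)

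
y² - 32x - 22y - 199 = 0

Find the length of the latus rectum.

32

Only y is squared. Complete the square in y: (y - 11)² = 32(x + 10).
Vertex (-10, 11); 4p = 32 so p = 8. Opens right.
Latus rectum length = |4p| = 32.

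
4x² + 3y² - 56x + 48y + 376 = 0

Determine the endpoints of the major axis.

Group: 4(x² - 14x) + 3(y² + 16y) = -376
Complete the square: 4(x - 7)² + 3(y + 8)² = -376 + 196 + 192 = 12
Divide by 12: (x - 7)²/3 + (y + 8)²/4 = 1
Ellipse, center (7, -8), major axis vertical; a² = 4, b² = 3.
a = 2. Vertices at (h, k ± a).

(7, -10) and (7, -6)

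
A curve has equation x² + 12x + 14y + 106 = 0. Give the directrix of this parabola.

Only x is squared. Complete the square in x: (x + 6)² = -14(y + 5).
Vertex (-6, -5); 4p = -14 so p = -7/2. Opens down.
Directrix is the horizontal line y = k − p = -5 − (-7/2) = -3/2.

y = -3/2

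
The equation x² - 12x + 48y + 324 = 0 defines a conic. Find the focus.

(6, -18)

Only x is squared. Complete the square in x: (x - 6)² = -48(y + 6).
Vertex (6, -6); 4p = -48 so p = -12. Opens down.
Focus is p units from the vertex along the axis: (h, k + p).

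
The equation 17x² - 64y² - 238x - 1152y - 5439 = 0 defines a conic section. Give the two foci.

Collect terms: 17(x² - 14x) -64(y² + 18y) = 5439
Complete the square: 17(x - 7)² -64(y + 9)² = 5439 + 833 - 5184 = 1088
Divide by 1088: (x - 7)²/64 - (y + 9)²/17 = 1
Hyperbola, center (7, -9), transverse axis horizontal; a² = 64, b² = 17.
c² = a² + b² = 64 + 17 = 81, so c = 9.
Foci lie on the horizontal axis through the center: (h ± c, k).

(-2, -9) and (16, -9)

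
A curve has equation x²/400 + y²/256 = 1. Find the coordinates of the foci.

(-12, 0) and (12, 0)

Center (0, 0). The larger denominator 400 sits under the x-term, so the major axis is horizontal; a² = 400, b² = 256.
c² = a² - b² = 400 - 256 = 144, so c = 12.
Foci lie on the horizontal axis through the center: (h ± c, k).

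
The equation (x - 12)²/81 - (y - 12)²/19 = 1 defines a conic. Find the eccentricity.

Center (12, 12). The positive term is the x-term, so the transverse axis is horizontal; a² = 81, b² = 19.
c² = a² + b² = 100, so c = 10.
e = c/a = 10/9.

e = 10/9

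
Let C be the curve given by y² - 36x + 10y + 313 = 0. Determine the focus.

Only y is squared. Complete the square in y: (y + 5)² = 36(x - 8).
Vertex (8, -5); 4p = 36 so p = 9. Opens right.
Focus is p units from the vertex along the axis: (h + p, k).

(17, -5)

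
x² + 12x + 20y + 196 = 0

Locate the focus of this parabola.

Only x is squared. Complete the square in x: (x + 6)² = -20(y + 8).
Vertex (-6, -8); 4p = -20 so p = -5. Opens down.
Focus is p units from the vertex along the axis: (h, k + p).

(-6, -13)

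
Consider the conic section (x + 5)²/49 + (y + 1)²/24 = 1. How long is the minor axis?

4√6

Center (-5, -1). The larger denominator 49 sits under the x-term, so the major axis is horizontal; a² = 49, b² = 24.
b² = 24 so b = 2√6; the minor axis has length 2b = 4√6.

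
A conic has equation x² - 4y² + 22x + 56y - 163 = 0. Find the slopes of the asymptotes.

Rearranging, (x² + 22x) -4(y² - 14y) = 163.
Completing the square gives (x + 11)² -4(y - 7)² = 163 + 121 - 196 = 88.
Dividing both sides by 88: (x + 11)²/88 - (y - 7)²/22 = 1
Hyperbola, center (-11, 7), transverse axis horizontal; a² = 88, b² = 22.
For a horizontal hyperbola the asymptotes have slope ±b/a.
Here that is ±√22/2√22 = ±1/2.

1/2 and -1/2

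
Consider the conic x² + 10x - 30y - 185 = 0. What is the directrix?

y = -29/2

Only x is squared. Complete the square in x: (x + 5)² = 30(y + 7).
Vertex (-5, -7); 4p = 30 so p = 15/2. Opens up.
Directrix is the horizontal line y = k − p = -7 − (15/2) = -29/2.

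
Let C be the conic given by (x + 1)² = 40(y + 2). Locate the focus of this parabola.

(-1, 8)

Vertex (-1, -2); 4p = 40 so p = 10. Opens up.
Focus is p units from the vertex along the axis: (h, k + p).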